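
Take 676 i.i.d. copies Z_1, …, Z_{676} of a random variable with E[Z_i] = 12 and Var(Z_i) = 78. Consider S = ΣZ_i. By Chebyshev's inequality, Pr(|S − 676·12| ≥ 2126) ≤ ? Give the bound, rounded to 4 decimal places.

Var(S) = n·Var(Z_i) = 676·78 = 52728.
Chebyshev: Pr(|S − 676·12| ≥ 2126) ≤ Var(S)/2126² = 52728/4519876 = 0.0117.

0.0117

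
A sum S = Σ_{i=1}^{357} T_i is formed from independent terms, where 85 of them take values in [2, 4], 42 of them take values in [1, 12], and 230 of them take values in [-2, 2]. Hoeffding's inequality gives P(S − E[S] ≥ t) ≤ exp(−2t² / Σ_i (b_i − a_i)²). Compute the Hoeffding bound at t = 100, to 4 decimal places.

Σ(b_i − a_i)² = 85·2² + 42·11² + 230·4² = 9102.
Exponent = 2·100² / 9102 = 2.19732.
Bound = exp(−2.19732) = 0.11110.

0.1111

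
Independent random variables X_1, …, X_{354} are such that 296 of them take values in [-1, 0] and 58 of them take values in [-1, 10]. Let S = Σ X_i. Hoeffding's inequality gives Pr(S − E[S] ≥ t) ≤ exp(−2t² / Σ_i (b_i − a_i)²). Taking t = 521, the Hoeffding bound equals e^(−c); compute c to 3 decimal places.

Σ(b_i − a_i)² = 296·1² + 58·11² = 7314.
c = 2t² / 7314 = 2·521² / 7314 = 74.2250.

74.225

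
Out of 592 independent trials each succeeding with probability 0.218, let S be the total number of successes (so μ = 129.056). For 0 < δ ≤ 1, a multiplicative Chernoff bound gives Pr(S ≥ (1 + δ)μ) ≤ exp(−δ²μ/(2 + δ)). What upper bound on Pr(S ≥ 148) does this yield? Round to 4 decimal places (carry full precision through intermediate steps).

0.2738

Write 148 = (1 + δ)μ, so δ = 148/129.056 − 1 = 0.146789…
Then the exponent is δ²μ/(2 + δ) = (148 − μ)² / (μ·(2 + δ)) = 1.295316.
Bound = exp(−1.295316) = 0.27381.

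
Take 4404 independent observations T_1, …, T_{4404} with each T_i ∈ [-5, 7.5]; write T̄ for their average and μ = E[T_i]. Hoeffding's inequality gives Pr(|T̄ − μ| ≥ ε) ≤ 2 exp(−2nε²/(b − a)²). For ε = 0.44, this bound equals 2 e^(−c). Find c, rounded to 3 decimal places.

c = 2nε²/(b − a)² = 2·4404·0.44² / 12.5² = 10.9135.

10.913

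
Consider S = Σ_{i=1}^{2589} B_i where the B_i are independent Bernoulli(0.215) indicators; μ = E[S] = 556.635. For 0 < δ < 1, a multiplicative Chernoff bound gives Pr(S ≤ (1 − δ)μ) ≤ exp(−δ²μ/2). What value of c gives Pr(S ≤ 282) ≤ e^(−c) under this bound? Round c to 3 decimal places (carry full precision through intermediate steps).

Write 282 = (1 − δ)μ, so δ = 1 − 282/556.635 = 0.4933844…
Then the exponent is δ²μ/2 = (μ − 282)²/(2μ) = 67.750306.

67.750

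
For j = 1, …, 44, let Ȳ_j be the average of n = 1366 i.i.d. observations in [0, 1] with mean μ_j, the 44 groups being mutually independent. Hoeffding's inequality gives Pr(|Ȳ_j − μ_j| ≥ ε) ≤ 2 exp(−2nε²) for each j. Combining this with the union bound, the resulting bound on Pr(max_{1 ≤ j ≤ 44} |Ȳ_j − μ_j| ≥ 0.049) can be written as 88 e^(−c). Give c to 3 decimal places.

Union bound over the 44 events: Pr(max_{1 ≤ j ≤ 44} |Ȳ_j − μ_j| ≥ 0.049) ≤ 44·2·exp(−2nε²) = 88 exp(−2·1366·0.049²).
So c = 2·1366·0.049² = 6.5595.

6.560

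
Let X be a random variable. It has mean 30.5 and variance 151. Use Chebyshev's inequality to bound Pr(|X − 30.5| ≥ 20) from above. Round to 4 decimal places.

0.3775

Chebyshev: Pr(|X − μ| ≥ t) ≤ Var(X)/t².
Bound = 151 / 400 = 0.3775.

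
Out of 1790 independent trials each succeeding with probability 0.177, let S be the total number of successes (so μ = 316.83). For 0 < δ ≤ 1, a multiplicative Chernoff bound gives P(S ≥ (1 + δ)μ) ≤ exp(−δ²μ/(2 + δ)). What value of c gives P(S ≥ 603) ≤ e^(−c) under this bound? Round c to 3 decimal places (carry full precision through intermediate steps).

Write 603 = (1 + δ)μ, so δ = 603/316.83 − 1 = 0.9032289…
Then the exponent is δ²μ/(2 + δ) = (603 − μ)² / (μ·(2 + δ)) = 89.030874.

89.031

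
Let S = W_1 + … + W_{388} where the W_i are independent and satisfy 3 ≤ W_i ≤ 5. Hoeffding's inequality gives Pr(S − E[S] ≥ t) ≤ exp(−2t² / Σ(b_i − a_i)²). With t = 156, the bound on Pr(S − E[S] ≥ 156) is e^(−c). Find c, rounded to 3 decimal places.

Σ(b_i − a_i)² = 388·(2)² = 1552.
c = 2t²/1552 = 2·156²/1552 = 31.3608.

31.361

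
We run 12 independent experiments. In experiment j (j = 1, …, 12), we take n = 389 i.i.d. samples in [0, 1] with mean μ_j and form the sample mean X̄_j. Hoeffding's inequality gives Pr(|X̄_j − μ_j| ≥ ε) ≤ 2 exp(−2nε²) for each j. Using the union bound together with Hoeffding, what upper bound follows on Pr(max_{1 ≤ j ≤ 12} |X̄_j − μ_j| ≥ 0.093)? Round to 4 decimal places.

Per-experiment Hoeffding bound: 2·exp(−2·389·0.093²) = 2·exp(−6.72892) = 0.0023916.
Union bound over 12 events: 12·0.0023916 = 0.02870.

0.0287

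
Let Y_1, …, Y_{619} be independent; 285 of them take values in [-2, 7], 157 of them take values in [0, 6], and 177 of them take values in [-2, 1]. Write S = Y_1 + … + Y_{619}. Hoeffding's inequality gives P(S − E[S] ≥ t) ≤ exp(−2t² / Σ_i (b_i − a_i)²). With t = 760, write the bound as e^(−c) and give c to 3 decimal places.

Σ(b_i − a_i)² = 285·9² + 157·6² + 177·3² = 30330.
c = 2t² / 30330 = 2·760² / 30330 = 38.0877.

38.088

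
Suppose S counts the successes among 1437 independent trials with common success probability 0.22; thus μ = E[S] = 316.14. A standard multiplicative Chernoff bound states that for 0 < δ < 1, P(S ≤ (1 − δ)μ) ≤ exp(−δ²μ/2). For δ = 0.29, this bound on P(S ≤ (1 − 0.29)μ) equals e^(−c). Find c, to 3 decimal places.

c = δ²μ/2 = 0.29²·316.14/2 = 13.2937.

13.294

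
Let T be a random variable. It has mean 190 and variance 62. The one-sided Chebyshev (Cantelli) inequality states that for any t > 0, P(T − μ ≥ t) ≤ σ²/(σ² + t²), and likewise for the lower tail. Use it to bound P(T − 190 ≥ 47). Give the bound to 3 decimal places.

Here σ² = 62 and t = 47, so σ² + t² = 2271.
Cantelli's bound: 62/2271 = 0.0273.

0.027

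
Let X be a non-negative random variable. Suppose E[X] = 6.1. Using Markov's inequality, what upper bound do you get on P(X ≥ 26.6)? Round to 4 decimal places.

0.2293

Markov's inequality: for a non-negative random variable, P(X ≥ a) ≤ E[X]/a.
Here E[X] = 6.1 and a = 26.6, so the bound is 6.1/26.6 = 0.2293.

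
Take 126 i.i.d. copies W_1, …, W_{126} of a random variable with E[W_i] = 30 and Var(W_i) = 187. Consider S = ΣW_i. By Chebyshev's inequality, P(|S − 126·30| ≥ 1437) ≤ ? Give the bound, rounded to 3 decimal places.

0.011

Var(S) = n·Var(W_i) = 126·187 = 23562.
Chebyshev: P(|S − 126·30| ≥ 1437) ≤ Var(S)/1437² = 23562/2064969 = 0.0114.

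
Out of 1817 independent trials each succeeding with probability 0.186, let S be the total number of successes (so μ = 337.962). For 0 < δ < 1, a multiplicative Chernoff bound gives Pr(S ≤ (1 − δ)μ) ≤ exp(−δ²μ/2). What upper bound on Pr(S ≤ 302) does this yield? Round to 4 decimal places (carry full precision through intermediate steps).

Write 302 = (1 − δ)μ, so δ = 1 − 302/337.962 = 0.1064084…
Then the exponent is δ²μ/2 = (μ − 302)²/(2μ) = 1.913330.
Bound = exp(−1.913330) = 0.14759.

0.1476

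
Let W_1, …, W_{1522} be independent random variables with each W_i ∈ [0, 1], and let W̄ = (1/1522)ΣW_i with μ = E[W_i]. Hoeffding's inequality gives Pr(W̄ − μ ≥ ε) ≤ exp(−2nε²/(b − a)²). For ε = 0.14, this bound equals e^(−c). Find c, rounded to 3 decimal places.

59.662

c = 2nε²/(b − a)² = 2·1522·0.14² / 1² = 59.6624.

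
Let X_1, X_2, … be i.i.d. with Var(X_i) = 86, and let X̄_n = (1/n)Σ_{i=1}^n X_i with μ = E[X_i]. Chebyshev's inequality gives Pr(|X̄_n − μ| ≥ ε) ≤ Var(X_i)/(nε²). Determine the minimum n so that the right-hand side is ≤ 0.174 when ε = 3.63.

38

Require 86/(n·3.63²) ≤ 0.174, i.e. n ≥ 86/(0.174·3.63²) = 37.509.
The smallest integer n is 38.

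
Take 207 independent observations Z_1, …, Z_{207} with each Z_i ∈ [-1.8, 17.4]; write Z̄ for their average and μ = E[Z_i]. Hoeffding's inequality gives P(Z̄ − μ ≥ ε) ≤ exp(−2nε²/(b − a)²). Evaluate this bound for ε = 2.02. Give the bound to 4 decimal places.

Exponent: 2nε²/(b − a)² = 2·207·2.02² / 19.2² = 4.58248.
Bound = exp(−4.58248) = 0.01023.

0.0102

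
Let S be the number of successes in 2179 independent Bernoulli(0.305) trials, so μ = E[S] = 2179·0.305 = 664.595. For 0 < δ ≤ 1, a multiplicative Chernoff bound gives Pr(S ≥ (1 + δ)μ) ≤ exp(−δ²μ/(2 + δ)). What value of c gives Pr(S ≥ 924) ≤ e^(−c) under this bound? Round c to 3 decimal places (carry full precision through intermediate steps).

Write 924 = (1 + δ)μ, so δ = 924/664.595 − 1 = 0.3903204…
Then the exponent is δ²μ/(2 + δ) = (924 − μ)² / (μ·(2 + δ)) = 42.358785.

42.359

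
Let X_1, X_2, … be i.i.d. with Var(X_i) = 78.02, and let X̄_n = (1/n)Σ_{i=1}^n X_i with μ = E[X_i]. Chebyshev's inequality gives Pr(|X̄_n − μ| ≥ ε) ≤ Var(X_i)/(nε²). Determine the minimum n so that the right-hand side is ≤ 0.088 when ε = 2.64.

128

Require 78.02/(n·2.64²) ≤ 0.088, i.e. n ≥ 78.02/(0.088·2.64²) = 127.208.
The smallest integer n is 128.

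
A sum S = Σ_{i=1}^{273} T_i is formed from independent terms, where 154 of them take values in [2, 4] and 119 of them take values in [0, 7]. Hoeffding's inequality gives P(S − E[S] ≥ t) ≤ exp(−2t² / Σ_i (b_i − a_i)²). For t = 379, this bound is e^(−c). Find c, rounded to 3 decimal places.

Σ(b_i − a_i)² = 154·2² + 119·7² = 6447.
c = 2t² / 6447 = 2·379² / 6447 = 44.5606.

44.561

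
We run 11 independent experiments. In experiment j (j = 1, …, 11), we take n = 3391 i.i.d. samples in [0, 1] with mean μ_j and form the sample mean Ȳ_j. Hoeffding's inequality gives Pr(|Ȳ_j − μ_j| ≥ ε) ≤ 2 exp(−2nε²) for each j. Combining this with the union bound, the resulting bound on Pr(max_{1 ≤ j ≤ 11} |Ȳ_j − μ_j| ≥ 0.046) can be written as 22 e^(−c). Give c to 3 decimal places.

14.351

Union bound over the 11 events: Pr(max_{1 ≤ j ≤ 11} |Ȳ_j − μ_j| ≥ 0.046) ≤ 11·2·exp(−2nε²) = 22 exp(−2·3391·0.046²).
So c = 2·3391·0.046² = 14.3507.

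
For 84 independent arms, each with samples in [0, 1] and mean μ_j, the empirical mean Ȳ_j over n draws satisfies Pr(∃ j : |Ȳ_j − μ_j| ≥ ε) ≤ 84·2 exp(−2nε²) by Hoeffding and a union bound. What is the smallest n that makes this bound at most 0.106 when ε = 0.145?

176

Need 2·84·exp(−2nε²) ≤ 0.106, i.e. exp(−2nε²) ≤ 0.106/168.
So 2nε² ≥ ln(168/0.106) = 7.368280.
Hence n ≥ 7.368280/(2·0.145²) = 175.227.
The smallest integer n is 176.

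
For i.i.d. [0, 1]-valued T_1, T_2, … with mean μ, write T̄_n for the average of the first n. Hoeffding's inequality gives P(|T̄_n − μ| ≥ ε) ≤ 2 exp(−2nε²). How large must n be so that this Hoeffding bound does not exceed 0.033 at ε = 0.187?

Require 2·exp(−2nε²) ≤ 0.033, i.e. 2nε² ≥ ln(2/0.033) = 4.104395.
So n ≥ 4.104395 / (2·0.187²) = 58.686.
The smallest integer n is 59.

59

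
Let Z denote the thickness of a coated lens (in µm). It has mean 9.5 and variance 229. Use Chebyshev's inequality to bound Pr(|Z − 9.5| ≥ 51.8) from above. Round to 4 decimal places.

Chebyshev: Pr(|Z − μ| ≥ t) ≤ Var(Z)/t².
Bound = 229 / 2683.24 = 0.0853.

0.0853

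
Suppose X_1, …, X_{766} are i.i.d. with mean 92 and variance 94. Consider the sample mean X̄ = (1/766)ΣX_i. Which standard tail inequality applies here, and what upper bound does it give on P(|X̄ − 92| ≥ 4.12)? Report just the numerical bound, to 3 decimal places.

0.007

With mean and variance of each term known, Chebyshev's inequality bounds the deviation of the sum (or sample mean).
Var(X̄) = Var(X_i)/n = 94/766 = 0.12272.
Chebyshev: P(|X̄ − 92| ≥ 4.12) ≤ Var(X̄)/(4.12)² = 94/(766·4.12²) = 0.0072.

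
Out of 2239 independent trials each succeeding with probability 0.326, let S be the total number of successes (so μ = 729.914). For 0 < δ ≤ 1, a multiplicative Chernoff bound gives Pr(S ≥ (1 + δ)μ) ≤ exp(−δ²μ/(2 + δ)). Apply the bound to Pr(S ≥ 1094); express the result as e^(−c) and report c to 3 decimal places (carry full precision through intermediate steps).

Write 1094 = (1 + δ)μ, so δ = 1094/729.914 − 1 = 0.4988067…
Then the exponent is δ²μ/(2 + δ) = (1094 − μ)² / (μ·(2 + δ)) = 72.678106.

72.678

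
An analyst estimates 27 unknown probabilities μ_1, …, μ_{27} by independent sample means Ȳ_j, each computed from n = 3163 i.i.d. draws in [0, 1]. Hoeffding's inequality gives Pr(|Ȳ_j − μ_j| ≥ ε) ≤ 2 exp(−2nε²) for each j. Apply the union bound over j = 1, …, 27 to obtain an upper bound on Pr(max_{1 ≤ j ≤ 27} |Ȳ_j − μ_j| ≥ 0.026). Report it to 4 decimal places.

Per-experiment Hoeffding bound: 2·exp(−2·3163·0.026²) = 2·exp(−4.27638) = 0.027786.
Union bound over 27 events: 27·0.027786 = 0.75022.

0.7502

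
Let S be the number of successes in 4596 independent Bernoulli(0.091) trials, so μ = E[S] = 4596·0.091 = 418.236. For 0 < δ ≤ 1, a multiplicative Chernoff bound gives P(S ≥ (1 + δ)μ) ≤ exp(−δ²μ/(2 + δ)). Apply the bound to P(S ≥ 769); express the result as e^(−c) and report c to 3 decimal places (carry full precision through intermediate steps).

103.632

Write 769 = (1 + δ)μ, so δ = 769/418.236 − 1 = 0.8386748…
Then the exponent is δ²μ/(2 + δ) = (769 − μ)² / (μ·(2 + δ)) = 103.631783.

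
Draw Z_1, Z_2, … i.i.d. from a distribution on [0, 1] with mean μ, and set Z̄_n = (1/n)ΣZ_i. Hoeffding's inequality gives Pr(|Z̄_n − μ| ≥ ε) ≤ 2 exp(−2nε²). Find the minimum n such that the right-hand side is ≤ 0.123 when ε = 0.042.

791

Require 2·exp(−2nε²) ≤ 0.123, i.e. 2nε² ≥ ln(2/0.123) = 2.788718.
So n ≥ 2.788718 / (2·0.042²) = 790.453.
The smallest integer n is 791.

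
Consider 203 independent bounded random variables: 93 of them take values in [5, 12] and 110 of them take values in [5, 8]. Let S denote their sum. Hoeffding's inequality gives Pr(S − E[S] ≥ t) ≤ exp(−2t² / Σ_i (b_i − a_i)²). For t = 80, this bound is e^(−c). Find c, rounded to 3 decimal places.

Σ(b_i − a_i)² = 93·7² + 110·3² = 5547.
c = 2t² / 5547 = 2·80² / 5547 = 2.3076.

2.308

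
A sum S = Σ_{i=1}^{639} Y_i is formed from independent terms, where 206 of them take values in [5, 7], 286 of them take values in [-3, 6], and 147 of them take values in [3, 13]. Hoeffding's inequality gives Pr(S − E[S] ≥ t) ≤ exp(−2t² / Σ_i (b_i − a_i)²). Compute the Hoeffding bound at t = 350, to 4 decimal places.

Σ(b_i − a_i)² = 206·2² + 286·9² + 147·10² = 38690.
Exponent = 2·350² / 38690 = 6.33239.
Bound = exp(−6.33239) = 0.00178.

0.0018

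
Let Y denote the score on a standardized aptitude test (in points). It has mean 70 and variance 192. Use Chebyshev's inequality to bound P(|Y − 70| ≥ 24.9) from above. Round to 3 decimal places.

Chebyshev: P(|Y − μ| ≥ t) ≤ Var(Y)/t².
Bound = 192 / 620.01 = 0.3097.

0.310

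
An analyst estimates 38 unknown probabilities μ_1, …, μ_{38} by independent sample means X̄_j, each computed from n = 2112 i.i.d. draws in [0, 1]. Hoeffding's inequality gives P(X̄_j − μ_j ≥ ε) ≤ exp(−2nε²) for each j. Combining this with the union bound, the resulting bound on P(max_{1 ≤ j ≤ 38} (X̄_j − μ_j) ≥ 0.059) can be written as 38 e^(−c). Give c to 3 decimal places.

14.704

Union bound over the 38 events: P(max_{1 ≤ j ≤ 38} (X̄_j − μ_j) ≥ 0.059) ≤ 38·exp(−2nε²) = 38 exp(−2·2112·0.059²).
So c = 2·2112·0.059² = 14.7037.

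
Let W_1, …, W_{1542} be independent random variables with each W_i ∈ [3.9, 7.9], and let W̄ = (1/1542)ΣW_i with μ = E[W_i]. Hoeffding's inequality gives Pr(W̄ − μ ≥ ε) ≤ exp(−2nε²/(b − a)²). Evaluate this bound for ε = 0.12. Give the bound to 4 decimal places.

Exponent: 2nε²/(b − a)² = 2·1542·0.12² / 4² = 2.77560.
Bound = exp(−2.77560) = 0.06231.

0.0623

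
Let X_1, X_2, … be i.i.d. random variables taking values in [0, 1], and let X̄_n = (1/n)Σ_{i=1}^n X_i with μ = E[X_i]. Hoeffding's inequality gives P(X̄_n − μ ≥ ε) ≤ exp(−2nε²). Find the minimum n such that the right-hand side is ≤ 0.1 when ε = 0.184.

35

Require exp(−2nε²) ≤ 0.1, i.e. 2nε² ≥ ln(1/0.1) = 2.302585.
So n ≥ 2.302585 / (2·0.184²) = 34.006.
The smallest integer n is 35.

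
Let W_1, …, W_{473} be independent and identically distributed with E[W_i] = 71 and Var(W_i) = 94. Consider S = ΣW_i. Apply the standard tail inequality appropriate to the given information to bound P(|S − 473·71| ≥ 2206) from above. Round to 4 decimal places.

0.0091

With mean and variance of each term known, Chebyshev's inequality bounds the deviation of the sum (or sample mean).
Var(S) = n·Var(W_i) = 473·94 = 44462.
Chebyshev: P(|S − 473·71| ≥ 2206) ≤ Var(S)/2206² = 44462/4866436 = 0.0091.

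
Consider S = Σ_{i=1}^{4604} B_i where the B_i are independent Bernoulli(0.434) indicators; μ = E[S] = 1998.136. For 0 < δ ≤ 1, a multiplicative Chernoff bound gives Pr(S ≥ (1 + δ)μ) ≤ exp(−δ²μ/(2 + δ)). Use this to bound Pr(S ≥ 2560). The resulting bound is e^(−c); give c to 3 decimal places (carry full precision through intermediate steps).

69.259

Write 2560 = (1 + δ)μ, so δ = 2560/1998.136 − 1 = 0.2811941…
Then the exponent is δ²μ/(2 + δ) = (2560 − μ)² / (μ·(2 + δ)) = 69.258827.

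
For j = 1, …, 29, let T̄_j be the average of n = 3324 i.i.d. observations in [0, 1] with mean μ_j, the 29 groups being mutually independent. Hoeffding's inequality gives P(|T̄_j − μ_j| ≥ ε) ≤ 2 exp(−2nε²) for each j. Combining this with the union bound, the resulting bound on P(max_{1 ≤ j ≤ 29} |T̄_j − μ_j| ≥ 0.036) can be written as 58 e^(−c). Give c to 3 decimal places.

Union bound over the 29 events: P(max_{1 ≤ j ≤ 29} |T̄_j − μ_j| ≥ 0.036) ≤ 29·2·exp(−2nε²) = 58 exp(−2·3324·0.036²).
So c = 2·3324·0.036² = 8.6158.

8.616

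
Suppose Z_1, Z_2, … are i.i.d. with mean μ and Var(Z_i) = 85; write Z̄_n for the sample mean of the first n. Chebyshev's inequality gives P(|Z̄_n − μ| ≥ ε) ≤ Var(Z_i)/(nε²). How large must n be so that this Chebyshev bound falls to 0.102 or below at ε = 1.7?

289

Require 85/(n·1.7²) ≤ 0.102, i.e. n ≥ 85/(0.102·1.7²) = 288.351.
The smallest integer n is 289.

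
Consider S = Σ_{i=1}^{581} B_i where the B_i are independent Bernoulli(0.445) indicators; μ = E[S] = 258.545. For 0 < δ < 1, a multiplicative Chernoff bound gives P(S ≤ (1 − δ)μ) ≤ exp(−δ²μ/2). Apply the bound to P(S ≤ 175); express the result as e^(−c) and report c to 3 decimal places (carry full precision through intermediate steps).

13.498

Write 175 = (1 − δ)μ, so δ = 1 − 175/258.545 = 0.3231352…
Then the exponent is δ²μ/2 = (μ − 175)²/(2μ) = 13.498167.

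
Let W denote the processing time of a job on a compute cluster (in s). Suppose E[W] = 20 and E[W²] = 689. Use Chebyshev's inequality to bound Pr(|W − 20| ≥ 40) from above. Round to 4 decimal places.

Var(W) = E[W²] − (E[W])² = 689 − 400 = 289.
Chebyshev's inequality: Pr(|W − μ| ≥ t) ≤ Var(W)/t² = 289/1600 = 0.1806.

0.1806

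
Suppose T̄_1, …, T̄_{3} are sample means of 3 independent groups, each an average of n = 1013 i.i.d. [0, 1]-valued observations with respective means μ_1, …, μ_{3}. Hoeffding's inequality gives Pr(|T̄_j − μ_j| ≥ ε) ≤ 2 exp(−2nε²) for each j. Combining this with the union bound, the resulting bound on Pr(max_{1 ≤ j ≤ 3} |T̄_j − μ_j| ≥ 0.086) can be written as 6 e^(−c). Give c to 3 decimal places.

14.984

Union bound over the 3 events: Pr(max_{1 ≤ j ≤ 3} |T̄_j − μ_j| ≥ 0.086) ≤ 3·2·exp(−2nε²) = 6 exp(−2·1013·0.086²).
So c = 2·1013·0.086² = 14.9843.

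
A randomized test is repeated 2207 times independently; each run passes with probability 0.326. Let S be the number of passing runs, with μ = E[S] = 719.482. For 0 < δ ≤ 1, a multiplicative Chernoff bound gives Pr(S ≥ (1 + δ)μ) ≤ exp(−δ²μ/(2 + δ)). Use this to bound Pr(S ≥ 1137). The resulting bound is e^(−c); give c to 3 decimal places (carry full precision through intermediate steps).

93.899

Write 1137 = (1 + δ)μ, so δ = 1137/719.482 − 1 = 0.5803036…
Then the exponent is δ²μ/(2 + δ) = (1137 − μ)² / (μ·(2 + δ)) = 93.898718.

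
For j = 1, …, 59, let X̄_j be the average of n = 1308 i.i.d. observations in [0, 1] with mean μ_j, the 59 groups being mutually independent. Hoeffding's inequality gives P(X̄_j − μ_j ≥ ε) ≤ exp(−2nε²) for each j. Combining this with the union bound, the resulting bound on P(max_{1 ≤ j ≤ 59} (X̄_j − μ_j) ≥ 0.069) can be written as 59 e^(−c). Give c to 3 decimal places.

12.455

Union bound over the 59 events: P(max_{1 ≤ j ≤ 59} (X̄_j − μ_j) ≥ 0.069) ≤ 59·exp(−2nε²) = 59 exp(−2·1308·0.069²).
So c = 2·1308·0.069² = 12.4548.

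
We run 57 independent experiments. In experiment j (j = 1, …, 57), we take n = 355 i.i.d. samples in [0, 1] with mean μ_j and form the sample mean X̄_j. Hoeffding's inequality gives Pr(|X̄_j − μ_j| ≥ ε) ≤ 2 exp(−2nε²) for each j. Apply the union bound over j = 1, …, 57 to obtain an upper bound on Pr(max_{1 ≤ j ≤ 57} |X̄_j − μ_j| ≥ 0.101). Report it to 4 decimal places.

Per-experiment Hoeffding bound: 2·exp(−2·355·0.101²) = 2·exp(−7.24271) = 0.0014307.
Union bound over 57 events: 57·0.0014307 = 0.08155.

0.0816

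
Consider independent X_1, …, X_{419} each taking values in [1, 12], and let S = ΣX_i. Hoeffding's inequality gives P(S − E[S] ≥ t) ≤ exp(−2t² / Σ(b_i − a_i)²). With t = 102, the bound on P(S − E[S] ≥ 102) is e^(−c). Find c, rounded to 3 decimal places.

0.410

Σ(b_i − a_i)² = 419·(11)² = 50699.
c = 2t²/50699 = 2·102²/50699 = 0.4104.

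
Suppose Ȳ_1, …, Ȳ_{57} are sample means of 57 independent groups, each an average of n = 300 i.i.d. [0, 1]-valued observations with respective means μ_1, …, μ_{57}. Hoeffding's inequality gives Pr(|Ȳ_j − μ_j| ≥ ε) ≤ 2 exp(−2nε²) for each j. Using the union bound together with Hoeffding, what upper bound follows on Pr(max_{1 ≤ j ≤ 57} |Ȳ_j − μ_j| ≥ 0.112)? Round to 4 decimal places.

0.0614

Per-experiment Hoeffding bound: 2·exp(−2·300·0.112²) = 2·exp(−7.52640) = 0.0010773.
Union bound over 57 events: 57·0.0010773 = 0.06141.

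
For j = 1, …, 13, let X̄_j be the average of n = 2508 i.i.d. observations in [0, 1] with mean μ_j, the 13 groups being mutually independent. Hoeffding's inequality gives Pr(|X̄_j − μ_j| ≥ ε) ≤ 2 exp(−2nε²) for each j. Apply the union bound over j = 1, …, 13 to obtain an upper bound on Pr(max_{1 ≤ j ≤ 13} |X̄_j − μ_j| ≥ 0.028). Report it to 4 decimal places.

Per-experiment Hoeffding bound: 2·exp(−2·2508·0.028²) = 2·exp(−3.93254) = 0.039188.
Union bound over 13 events: 13·0.039188 = 0.50944.

0.5094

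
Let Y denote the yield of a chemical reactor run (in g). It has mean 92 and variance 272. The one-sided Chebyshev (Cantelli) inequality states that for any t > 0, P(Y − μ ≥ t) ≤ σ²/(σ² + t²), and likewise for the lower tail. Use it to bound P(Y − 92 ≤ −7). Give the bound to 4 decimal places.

0.8474

Here σ² = 272 and t = 7, so σ² + t² = 321.
Cantelli's bound: 272/321 = 0.8474.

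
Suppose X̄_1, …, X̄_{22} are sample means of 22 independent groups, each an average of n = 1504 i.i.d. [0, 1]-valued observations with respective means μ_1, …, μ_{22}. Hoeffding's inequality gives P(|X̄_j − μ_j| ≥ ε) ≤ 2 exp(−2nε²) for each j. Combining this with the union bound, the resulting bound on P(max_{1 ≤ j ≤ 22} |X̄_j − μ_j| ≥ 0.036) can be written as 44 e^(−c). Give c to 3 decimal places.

Union bound over the 22 events: P(max_{1 ≤ j ≤ 22} |X̄_j − μ_j| ≥ 0.036) ≤ 22·2·exp(−2nε²) = 44 exp(−2·1504·0.036²).
So c = 2·1504·0.036² = 3.8984.

3.898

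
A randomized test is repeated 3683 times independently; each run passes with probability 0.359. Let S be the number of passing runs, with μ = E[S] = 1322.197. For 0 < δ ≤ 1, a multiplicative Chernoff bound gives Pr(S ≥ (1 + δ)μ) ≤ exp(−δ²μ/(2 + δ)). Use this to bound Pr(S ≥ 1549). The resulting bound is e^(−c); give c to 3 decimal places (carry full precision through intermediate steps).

Write 1549 = (1 + δ)μ, so δ = 1549/1322.197 − 1 = 0.171535…
Then the exponent is δ²μ/(2 + δ) = (1549 − μ)² / (μ·(2 + δ)) = 17.915734.

17.916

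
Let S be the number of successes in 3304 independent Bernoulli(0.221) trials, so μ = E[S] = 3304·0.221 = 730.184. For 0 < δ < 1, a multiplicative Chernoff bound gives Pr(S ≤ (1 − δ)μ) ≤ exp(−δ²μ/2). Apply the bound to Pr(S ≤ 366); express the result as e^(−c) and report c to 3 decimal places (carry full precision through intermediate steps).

Write 366 = (1 − δ)μ, so δ = 1 − 366/730.184 = 0.4987565…
Then the exponent is δ²μ/2 = (μ − 366)²/(2μ) = 90.819565.

90.820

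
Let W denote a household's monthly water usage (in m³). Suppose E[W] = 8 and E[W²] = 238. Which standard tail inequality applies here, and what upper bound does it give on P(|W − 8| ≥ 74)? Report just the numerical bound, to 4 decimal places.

The first two moments determine the variance, so Chebyshev's inequality is the sharpest standard bound available.
Var(W) = E[W²] − (E[W])² = 238 − 64 = 174.
Chebyshev's inequality: P(|W − μ| ≥ t) ≤ Var(W)/t² = 174/5476 = 0.0318.

0.0318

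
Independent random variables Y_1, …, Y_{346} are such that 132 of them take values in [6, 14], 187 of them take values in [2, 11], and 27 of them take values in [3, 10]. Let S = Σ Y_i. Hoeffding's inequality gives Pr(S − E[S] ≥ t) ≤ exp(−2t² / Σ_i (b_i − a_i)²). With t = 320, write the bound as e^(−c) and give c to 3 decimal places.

8.219

Σ(b_i − a_i)² = 132·8² + 187·9² + 27·7² = 24918.
c = 2t² / 24918 = 2·320² / 24918 = 8.2190.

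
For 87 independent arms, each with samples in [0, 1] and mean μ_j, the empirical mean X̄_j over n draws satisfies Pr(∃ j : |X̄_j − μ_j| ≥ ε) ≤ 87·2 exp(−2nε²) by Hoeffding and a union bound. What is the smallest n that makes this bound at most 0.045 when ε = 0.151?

182

Need 2·87·exp(−2nε²) ≤ 0.045, i.e. exp(−2nε²) ≤ 0.045/174.
So 2nε² ≥ ln(174/0.045) = 8.260148.
Hence n ≥ 8.260148/(2·0.151²) = 181.136.
The smallest integer n is 182.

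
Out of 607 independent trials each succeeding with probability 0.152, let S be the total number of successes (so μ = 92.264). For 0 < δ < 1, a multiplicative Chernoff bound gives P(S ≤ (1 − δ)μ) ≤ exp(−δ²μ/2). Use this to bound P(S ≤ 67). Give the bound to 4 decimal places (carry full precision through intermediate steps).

0.0315

Write 67 = (1 − δ)μ, so δ = 1 − 67/92.264 = 0.2738229…
Then the exponent is δ²μ/2 = (μ − 67)²/(2μ) = 3.458931.
Bound = exp(−3.458931) = 0.03146.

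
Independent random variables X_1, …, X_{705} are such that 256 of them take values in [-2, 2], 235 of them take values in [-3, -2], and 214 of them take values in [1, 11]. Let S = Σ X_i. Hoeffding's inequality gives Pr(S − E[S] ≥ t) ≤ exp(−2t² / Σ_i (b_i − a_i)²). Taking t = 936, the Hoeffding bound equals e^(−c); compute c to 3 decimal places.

68.097

Σ(b_i − a_i)² = 256·4² + 235·1² + 214·10² = 25731.
c = 2t² / 25731 = 2·936² / 25731 = 68.0965.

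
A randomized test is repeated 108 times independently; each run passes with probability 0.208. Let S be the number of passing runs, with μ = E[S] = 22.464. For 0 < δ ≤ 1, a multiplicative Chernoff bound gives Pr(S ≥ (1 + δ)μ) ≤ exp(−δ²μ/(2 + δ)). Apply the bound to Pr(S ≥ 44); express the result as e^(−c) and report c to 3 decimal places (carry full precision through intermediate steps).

6.978

Write 44 = (1 + δ)μ, so δ = 44/22.464 − 1 = 0.9586895…
Then the exponent is δ²μ/(2 + δ) = (44 − μ)² / (μ·(2 + δ)) = 6.978203.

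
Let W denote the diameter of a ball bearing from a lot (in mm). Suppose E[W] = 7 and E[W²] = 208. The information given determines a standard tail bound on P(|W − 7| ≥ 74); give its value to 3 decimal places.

0.029

The first two moments determine the variance, so Chebyshev's inequality is the sharpest standard bound available.
Var(W) = E[W²] − (E[W])² = 208 − 49 = 159.
Chebyshev's inequality: P(|W − μ| ≥ t) ≤ Var(W)/t² = 159/5476 = 0.0290.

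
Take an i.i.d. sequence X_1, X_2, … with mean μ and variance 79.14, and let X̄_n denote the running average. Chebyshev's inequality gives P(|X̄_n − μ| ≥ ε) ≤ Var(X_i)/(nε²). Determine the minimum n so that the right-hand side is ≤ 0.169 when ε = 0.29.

Require 79.14/(n·0.29²) ≤ 0.169, i.e. n ≥ 79.14/(0.169·0.29²) = 5568.181.
The smallest integer n is 5569.

5569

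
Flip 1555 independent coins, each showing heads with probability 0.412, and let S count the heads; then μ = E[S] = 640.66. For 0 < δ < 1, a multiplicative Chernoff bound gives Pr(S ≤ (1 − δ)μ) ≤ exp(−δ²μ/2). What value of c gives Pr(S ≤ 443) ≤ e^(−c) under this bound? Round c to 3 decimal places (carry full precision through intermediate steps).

30.492

Write 443 = (1 − δ)μ, so δ = 1 − 443/640.66 = 0.3085256…
Then the exponent is δ²μ/2 = (μ − 443)²/(2μ) = 30.491583.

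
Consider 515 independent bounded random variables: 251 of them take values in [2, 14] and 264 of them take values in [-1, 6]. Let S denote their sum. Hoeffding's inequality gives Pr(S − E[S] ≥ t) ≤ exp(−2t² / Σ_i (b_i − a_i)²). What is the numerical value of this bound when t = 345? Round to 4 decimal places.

0.0078

Σ(b_i − a_i)² = 251·12² + 264·7² = 49080.
Exponent = 2·345² / 49080 = 4.85024.
Bound = exp(−4.85024) = 0.00783.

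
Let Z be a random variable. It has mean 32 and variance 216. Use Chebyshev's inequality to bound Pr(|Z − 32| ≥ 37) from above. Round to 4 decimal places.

0.1578

Chebyshev: Pr(|Z − μ| ≥ t) ≤ Var(Z)/t².
Bound = 216 / 1369 = 0.1578.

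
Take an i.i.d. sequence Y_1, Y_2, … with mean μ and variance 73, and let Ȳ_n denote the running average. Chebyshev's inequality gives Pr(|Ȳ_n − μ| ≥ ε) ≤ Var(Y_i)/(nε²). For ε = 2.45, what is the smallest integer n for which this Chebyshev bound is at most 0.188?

65

Require 73/(n·2.45²) ≤ 0.188, i.e. n ≥ 73/(0.188·2.45²) = 64.689.
The smallest integer n is 65.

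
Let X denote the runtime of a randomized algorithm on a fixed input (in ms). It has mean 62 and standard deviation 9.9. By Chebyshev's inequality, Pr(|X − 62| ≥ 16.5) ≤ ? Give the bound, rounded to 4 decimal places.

0.3600

Chebyshev: Pr(|X − μ| ≥ t) ≤ Var(X)/t².
Var(X) = σ² = 9.9² = 98.01.
Bound = 98.01 / 272.25 = 0.3600.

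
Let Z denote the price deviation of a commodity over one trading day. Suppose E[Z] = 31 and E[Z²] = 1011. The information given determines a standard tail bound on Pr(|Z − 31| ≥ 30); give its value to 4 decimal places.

0.0556

The first two moments determine the variance, so Chebyshev's inequality is the sharpest standard bound available.
Var(Z) = E[Z²] − (E[Z])² = 1011 − 961 = 50.
Chebyshev's inequality: Pr(|Z − μ| ≥ t) ≤ Var(Z)/t² = 50/900 = 0.0556.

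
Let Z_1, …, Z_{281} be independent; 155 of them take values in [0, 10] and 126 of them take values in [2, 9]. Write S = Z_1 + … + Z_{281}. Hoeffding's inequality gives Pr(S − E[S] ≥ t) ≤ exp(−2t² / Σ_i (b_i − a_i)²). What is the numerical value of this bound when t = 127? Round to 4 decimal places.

Σ(b_i − a_i)² = 155·10² + 126·7² = 21674.
Exponent = 2·127² / 21674 = 1.48833.
Bound = exp(−1.48833) = 0.22575.

0.2258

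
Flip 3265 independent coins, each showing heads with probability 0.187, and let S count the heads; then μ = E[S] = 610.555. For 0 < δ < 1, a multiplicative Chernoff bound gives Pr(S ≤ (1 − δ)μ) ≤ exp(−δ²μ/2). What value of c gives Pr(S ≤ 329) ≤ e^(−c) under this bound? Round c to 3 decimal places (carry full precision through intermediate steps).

Write 329 = (1 − δ)μ, so δ = 1 − 329/610.555 = 0.461146…
Then the exponent is δ²μ/2 = (μ − 329)²/(2μ) = 64.918982.

64.919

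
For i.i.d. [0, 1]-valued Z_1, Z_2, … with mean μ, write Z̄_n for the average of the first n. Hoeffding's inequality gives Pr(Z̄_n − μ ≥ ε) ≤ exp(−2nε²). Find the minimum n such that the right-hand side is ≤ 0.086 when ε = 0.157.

50

Require exp(−2nε²) ≤ 0.086, i.e. 2nε² ≥ ln(1/0.086) = 2.453408.
So n ≥ 2.453408 / (2·0.157²) = 49.767.
The smallest integer n is 50.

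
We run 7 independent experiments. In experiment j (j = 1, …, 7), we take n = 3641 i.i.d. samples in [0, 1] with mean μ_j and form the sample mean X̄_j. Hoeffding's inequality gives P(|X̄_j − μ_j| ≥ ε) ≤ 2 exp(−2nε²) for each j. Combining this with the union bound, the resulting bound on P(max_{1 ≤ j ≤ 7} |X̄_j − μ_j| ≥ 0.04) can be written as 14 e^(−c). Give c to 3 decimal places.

Union bound over the 7 events: P(max_{1 ≤ j ≤ 7} |X̄_j − μ_j| ≥ 0.04) ≤ 7·2·exp(−2nε²) = 14 exp(−2·3641·0.04²).
So c = 2·3641·0.04² = 11.6512.

11.651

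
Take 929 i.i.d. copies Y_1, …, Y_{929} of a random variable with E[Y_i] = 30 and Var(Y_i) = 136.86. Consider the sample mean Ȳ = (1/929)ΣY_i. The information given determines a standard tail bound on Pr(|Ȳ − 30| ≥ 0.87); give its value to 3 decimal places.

0.195

With mean and variance of each term known, Chebyshev's inequality bounds the deviation of the sum (or sample mean).
Var(Ȳ) = Var(Y_i)/n = 136.86/929 = 0.14732.
Chebyshev: Pr(|Ȳ − 30| ≥ 0.87) ≤ Var(Ȳ)/(0.87)² = 136.86/(929·0.87²) = 0.1946.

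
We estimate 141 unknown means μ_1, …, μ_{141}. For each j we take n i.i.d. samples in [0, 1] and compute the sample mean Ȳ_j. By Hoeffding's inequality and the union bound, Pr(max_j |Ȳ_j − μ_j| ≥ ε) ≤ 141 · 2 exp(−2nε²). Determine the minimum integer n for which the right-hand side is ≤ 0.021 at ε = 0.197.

123

Need 2·141·exp(−2nε²) ≤ 0.021, i.e. exp(−2nε²) ≤ 0.021/282.
So 2nε² ≥ ln(282/0.021) = 9.505140.
Hence n ≥ 9.505140/(2·0.197²) = 122.461.
The smallest integer n is 123.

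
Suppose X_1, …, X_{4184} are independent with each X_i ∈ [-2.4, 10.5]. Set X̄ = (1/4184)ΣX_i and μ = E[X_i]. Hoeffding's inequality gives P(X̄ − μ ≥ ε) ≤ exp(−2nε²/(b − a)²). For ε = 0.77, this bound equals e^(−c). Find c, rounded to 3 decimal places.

29.814

c = 2nε²/(b − a)² = 2·4184·0.77² / 12.9² = 29.8142.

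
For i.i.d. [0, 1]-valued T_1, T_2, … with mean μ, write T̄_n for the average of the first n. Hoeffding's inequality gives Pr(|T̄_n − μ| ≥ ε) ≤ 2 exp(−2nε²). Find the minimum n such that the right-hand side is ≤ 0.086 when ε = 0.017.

Require 2·exp(−2nε²) ≤ 0.086, i.e. 2nε² ≥ ln(2/0.086) = 3.146555.
So n ≥ 3.146555 / (2·0.017²) = 5443.867.
The smallest integer n is 5444.

5444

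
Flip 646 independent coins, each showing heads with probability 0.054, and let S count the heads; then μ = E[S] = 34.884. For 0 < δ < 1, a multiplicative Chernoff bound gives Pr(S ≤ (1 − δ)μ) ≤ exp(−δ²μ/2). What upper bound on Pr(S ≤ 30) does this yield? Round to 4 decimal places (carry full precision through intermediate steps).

0.7104

Write 30 = (1 − δ)μ, so δ = 1 − 30/34.884 = 0.1400069…
Then the exponent is δ²μ/2 = (μ − 30)²/(2μ) = 0.341897.
Bound = exp(−0.341897) = 0.71042.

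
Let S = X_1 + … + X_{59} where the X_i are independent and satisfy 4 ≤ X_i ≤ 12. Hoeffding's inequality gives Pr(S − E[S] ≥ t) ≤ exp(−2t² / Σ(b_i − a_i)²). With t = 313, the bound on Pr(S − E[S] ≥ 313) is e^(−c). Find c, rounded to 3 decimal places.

51.890

Σ(b_i − a_i)² = 59·(8)² = 3776.
c = 2t²/3776 = 2·313²/3776 = 51.8904.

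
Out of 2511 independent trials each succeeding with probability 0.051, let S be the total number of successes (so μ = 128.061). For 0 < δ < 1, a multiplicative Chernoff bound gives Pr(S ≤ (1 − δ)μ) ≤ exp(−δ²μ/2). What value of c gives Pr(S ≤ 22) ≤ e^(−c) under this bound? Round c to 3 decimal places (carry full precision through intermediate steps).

43.920

Write 22 = (1 − δ)μ, so δ = 1 − 22/128.061 = 0.8282069…
Then the exponent is δ²μ/2 = (μ − 22)²/(2μ) = 43.920224.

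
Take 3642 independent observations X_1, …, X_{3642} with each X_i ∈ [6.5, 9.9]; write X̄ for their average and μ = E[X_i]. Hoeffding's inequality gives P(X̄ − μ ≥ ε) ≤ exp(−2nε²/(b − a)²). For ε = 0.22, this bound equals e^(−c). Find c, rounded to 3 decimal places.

30.497

c = 2nε²/(b − a)² = 2·3642·0.22² / 3.4² = 30.4970.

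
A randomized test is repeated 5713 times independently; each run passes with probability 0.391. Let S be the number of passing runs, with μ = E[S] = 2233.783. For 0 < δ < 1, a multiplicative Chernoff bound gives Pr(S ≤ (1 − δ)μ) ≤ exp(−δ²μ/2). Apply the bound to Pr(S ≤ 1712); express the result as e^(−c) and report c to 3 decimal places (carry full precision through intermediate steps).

Write 1712 = (1 − δ)μ, so δ = 1 − 1712/2233.783 = 0.2335871…
Then the exponent is δ²μ/2 = (μ − 1712)²/(2μ) = 60.940901.

60.941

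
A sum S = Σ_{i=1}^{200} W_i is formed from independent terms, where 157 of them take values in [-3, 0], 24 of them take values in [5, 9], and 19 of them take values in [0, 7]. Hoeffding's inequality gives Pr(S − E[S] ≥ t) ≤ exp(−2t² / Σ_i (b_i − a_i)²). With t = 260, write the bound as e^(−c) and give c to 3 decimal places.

Σ(b_i − a_i)² = 157·3² + 24·4² + 19·7² = 2728.
c = 2t² / 2728 = 2·260² / 2728 = 49.5601.

49.560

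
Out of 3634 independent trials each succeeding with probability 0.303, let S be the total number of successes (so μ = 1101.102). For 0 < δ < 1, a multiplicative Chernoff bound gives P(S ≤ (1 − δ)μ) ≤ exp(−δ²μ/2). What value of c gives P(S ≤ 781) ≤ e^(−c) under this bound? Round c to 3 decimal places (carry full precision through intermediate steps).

46.529

Write 781 = (1 − δ)μ, so δ = 1 − 781/1101.102 = 0.2907106…
Then the exponent is δ²μ/2 = (μ − 781)²/(2μ) = 46.528519.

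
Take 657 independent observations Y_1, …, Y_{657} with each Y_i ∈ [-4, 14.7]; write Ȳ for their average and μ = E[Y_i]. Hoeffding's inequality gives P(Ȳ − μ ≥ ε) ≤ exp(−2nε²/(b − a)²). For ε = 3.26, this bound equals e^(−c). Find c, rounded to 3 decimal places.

c = 2nε²/(b − a)² = 2·657·3.26² / 18.7² = 39.9344.

39.934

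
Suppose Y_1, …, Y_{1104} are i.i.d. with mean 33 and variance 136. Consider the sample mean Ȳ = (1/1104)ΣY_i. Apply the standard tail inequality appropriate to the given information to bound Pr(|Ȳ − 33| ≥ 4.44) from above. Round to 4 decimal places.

0.0062

With mean and variance of each term known, Chebyshev's inequality bounds the deviation of the sum (or sample mean).
Var(Ȳ) = Var(Y_i)/n = 136/1104 = 0.12319.
Chebyshev: Pr(|Ȳ − 33| ≥ 4.44) ≤ Var(Ȳ)/(4.44)² = 136/(1104·4.44²) = 0.0062.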